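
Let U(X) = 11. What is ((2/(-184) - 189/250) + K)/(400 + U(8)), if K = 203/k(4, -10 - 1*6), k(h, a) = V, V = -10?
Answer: -242269/4726500 ≈ -0.051258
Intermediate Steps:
k(h, a) = -10
K = -203/10 (K = 203/(-10) = 203*(-⅒) = -203/10 ≈ -20.300)
((2/(-184) - 189/250) + K)/(400 + U(8)) = ((2/(-184) - 189/250) - 203/10)/(400 + 11) = ((2*(-1/184) - 189*1/250) - 203/10)/411 = ((-1/92 - 189/250) - 203/10)*(1/411) = (-8819/11500 - 203/10)*(1/411) = -242269/11500*1/411 = -242269/4726500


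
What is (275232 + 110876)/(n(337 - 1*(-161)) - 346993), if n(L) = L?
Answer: -386108/346495 ≈ -1.1143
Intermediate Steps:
(275232 + 110876)/(n(337 - 1*(-161)) - 346993) = (275232 + 110876)/((337 - 1*(-161)) - 346993) = 386108/((337 + 161) - 346993) = 386108/(498 - 346993) = 386108/(-346495) = 386108*(-1/346495) = -386108/346495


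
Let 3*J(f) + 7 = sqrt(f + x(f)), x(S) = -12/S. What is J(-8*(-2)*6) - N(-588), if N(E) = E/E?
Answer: -10/3 + sqrt(1534)/12 ≈ -0.069474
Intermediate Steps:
N(E) = 1
J(f) = -7/3 + sqrt(f - 12/f)/3
J(-8*(-2)*6) - N(-588) = (-7/3 + sqrt((-12 + (-8*(-2)*6)**2)/((-8*(-2)*6)))/3) - 1*1 = (-7/3 + sqrt((-12 + (16*6)**2)/((16*6)))/3) - 1 = (-7/3 + sqrt((-12 + 96**2)/96)/3) - 1 = (-7/3 + sqrt((-12 + 9216)/96)/3) - 1 = (-7/3 + sqrt((1/96)*9204)/3) - 1 = (-7/3 + sqrt(767/8)/3) - 1 = (-7/3 + (sqrt(1534)/4)/3) - 1 = (-7/3 + sqrt(1534)/12) - 1 = -10/3 + sqrt(1534)/12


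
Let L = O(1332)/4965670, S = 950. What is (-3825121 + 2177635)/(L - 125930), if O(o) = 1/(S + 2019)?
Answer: 8096336130295260/618865112594633 ≈ 13.083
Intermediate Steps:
O(o) = 1/2969 (O(o) = 1/(950 + 2019) = 1/2969)
L = 1/14743074230 (L = (1/2969)/4965670 = (1/2969)*(1/4965670) = 1/14743074230 ≈ 6.7828e-11)
(-3825121 + 2177635)/(L - 125930) = (-3825121 + 2177635)/(1/14743074230 - 125930) = -1647486/(-1856595337783899/14743074230) = -1647486*(-14743074230/1856595337783899) = 8096336130295260/618865112594633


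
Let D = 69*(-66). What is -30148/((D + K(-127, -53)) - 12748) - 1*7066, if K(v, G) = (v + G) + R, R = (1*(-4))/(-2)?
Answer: -30870883/4370 ≈ -7064.3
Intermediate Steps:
D = -4554
R = 2 (R = -4*(-1/2) = 2)
K(v, G) = 2 + G + v (K(v, G) = (v + G) + 2 = (G + v) + 2 = 2 + G + v)
-30148/((D + K(-127, -53)) - 12748) - 1*7066 = -30148/((-4554 + (2 - 53 - 127)) - 12748) - 1*7066 = -30148/((-4554 - 178) - 12748) - 7066 = -30148/(-4732 - 12748) - 7066 = -30148/(-17480) - 7066 = -30148*(-1/17480) - 7066 = 7537/4370 - 7066 = -30870883/4370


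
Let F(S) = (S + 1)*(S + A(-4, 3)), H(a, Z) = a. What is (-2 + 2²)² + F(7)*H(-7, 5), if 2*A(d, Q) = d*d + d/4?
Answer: -808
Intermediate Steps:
A(d, Q) = d²/2 + d/8 (A(d, Q) = (d*d + d/4)/2 = (d² + d*(¼))/2 = (d² + d/4)/2 = d²/2 + d/8)
F(S) = (1 + S)*(15/2 + S) (F(S) = (S + 1)*(S + (⅛)*(-4)*(1 + 4*(-4))) = (1 + S)*(S + (⅛)*(-4)*(1 - 16)) = (1 + S)*(S + (⅛)*(-4)*(-15)) = (1 + S)*(S + 15/2) = (1 + S)*(15/2 + S))
(-2 + 2²)² + F(7)*H(-7, 5) = (-2 + 2²)² + (15/2 + 7² + (17/2)*7)*(-7) = (-2 + 4)² + (15/2 + 49 + 119/2)*(-7) = 2² + 116*(-7) = 4 - 812 = -808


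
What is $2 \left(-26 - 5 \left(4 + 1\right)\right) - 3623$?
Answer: $-3725$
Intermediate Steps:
$2 \left(-26 - 5 \left(4 + 1\right)\right) - 3623 = 2 \left(-26 - 25\right) - 3623 = 2 \left(-51\right) - 3623 = -102 - 3623 = -3725$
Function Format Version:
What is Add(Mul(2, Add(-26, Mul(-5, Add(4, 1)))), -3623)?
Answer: -3725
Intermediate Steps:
Add(Mul(2, Add(-26, Mul(-5, Add(4, 1)))), -3623) = Add(Mul(2, Add(-26, Mul(-5, 5))), -3623) = Add(Mul(2, Add(-26, -25)), -3623) = Add(Mul(2, -51), -3623) = Add(-102, -3623) = -3725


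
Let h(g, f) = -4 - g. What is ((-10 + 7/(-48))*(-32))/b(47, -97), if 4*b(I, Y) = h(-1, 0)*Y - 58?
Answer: 3896/699 ≈ 5.5737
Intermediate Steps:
b(I, Y) = -29/2 - 3*Y/4 (b(I, Y) = ((-4 - 1*(-1))*Y - 58)/4 = ((-4 + 1)*Y - 58)/4 = (-3*Y - 58)/4 = (-58 - 3*Y)/4 = -29/2 - 3*Y/4)
((-10 + 7/(-48))*(-32))/b(47, -97) = ((-10 + 7/(-48))*(-32))/(-29/2 - 3/4*(-97)) = ((-10 + 7*(-1/48))*(-32))/(-29/2 + 291/4) = ((-10 - 7/48)*(-32))/(233/4) = -487/48*(-32)*(4/233) = (974/3)*(4/233) = 3896/699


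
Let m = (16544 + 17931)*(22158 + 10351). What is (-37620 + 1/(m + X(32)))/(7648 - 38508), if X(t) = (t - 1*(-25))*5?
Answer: 42162542017199/34586285131600 ≈ 1.2191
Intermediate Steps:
m = 1120747775 (m = 34475*32509 = 1120747775)
X(t) = 125 + 5*t (X(t) = (t + 25)*5 = (25 + t)*5 = 125 + 5*t)
(-37620 + 1/(m + X(32)))/(7648 - 38508) = (-37620 + 1/(1120747775 + (125 + 5*32)))/(7648 - 38508) = (-37620 + 1/(1120747775 + (125 + 160)))/(-30860) = (-37620 + 1/(1120747775 + 285))*(-1/30860) = (-37620 + 1/1120748060)*(-1/30860) = -42162542017199/1120748060*(-1/30860) = 42162542017199/34586285131600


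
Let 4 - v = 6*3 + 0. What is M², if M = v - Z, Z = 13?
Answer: 729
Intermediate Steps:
v = -14 (v = 4 - (6*3 + 0) = 4 - (18 + 0) = 4 - 1*18 = 4 - 18 = -14)
M = -27 (M = -14 - 1*13 = -14 - 13 = -27)
M² = (-27)² = 729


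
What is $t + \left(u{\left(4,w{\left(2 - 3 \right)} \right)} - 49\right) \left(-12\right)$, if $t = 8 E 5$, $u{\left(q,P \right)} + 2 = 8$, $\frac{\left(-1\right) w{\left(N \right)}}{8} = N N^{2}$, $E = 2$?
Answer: $596$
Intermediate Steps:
$w{\left(N \right)} = - 8 N^{3}$ ($w{\left(N \right)} = - 8 N N^{2} = - 8 N^{3}$)
$u{\left(q,P \right)} = 6$ ($u{\left(q,P \right)} = -2 + 8 = 6$)
$t = 80$ ($t = 8 \cdot 2 \cdot 5 = 16 \cdot 5 = 80$)
$t + \left(u{\left(4,w{\left(2 - 3 \right)} \right)} - 49\right) \left(-12\right) = 80 + \left(6 - 49\right) \left(-12\right) = 80 - -516 = 80 + 516 = 596$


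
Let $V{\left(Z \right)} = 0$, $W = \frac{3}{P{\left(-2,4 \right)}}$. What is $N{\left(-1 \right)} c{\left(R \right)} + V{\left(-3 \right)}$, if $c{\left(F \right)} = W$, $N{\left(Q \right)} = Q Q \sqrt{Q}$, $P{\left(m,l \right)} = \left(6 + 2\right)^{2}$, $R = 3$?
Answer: $\frac{3 i}{64} \approx 0.046875 i$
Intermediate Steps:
$P{\left(m,l \right)} = 64$ ($P{\left(m,l \right)} = 8^{2} = 64$)
$N{\left(Q \right)} = Q^{\frac{5}{2}}$ ($N{\left(Q \right)} = Q^{2} \sqrt{Q} = Q^{\frac{5}{2}}$)
$W = \frac{3}{64} \approx 0.046875$
$c{\left(F \right)} = \frac{3}{64}$
$N{\left(-1 \right)} c{\left(R \right)} + V{\left(-3 \right)} = \left(-1\right)^{\frac{5}{2}} \cdot \frac{3}{64} + 0 = i \frac{3}{64} + 0 = \frac{3 i}{64} + 0 = \frac{3 i}{64}$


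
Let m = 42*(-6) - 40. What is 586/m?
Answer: -293/146 ≈ -2.0069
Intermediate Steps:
m = -292 (m = -252 - 40 = -292)
586/m = 586/(-292) = 586*(-1/292) = -293/146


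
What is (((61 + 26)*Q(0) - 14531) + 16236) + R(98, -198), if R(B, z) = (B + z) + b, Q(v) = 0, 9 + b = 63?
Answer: 1659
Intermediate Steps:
b = 54 (b = -9 + 63 = 54)
R(B, z) = 54 + B + z (R(B, z) = (B + z) + 54 = 54 + B + z)
(((61 + 26)*Q(0) - 14531) + 16236) + R(98, -198) = (((61 + 26)*0 - 14531) + 16236) + (54 + 98 - 198) = ((87*0 - 14531) + 16236) - 46 = ((0 - 14531) + 16236) - 46 = (-14531 + 16236) - 46 = 1705 - 46 = 1659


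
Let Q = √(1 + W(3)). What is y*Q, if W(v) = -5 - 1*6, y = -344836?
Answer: -344836*I*√10 ≈ -1.0905e+6*I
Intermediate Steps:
W(v) = -11 (W(v) = -5 - 6 = -11)
Q = I*√10 (Q = √(1 - 11) = √(-10) = I*√10 ≈ 3.1623*I)
y*Q = -344836*I*√10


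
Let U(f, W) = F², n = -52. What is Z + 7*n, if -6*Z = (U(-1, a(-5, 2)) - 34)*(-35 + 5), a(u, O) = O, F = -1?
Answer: -529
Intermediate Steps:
U(f, W) = 1 (U(f, W) = (-1)² = 1)
Z = -165 (Z = -(1 - 34)*(-35 + 5)/6 = -(-11)*(-30)/2 = -⅙*990 = -165)
Z + 7*n = -165 + 7*(-52) = -165 - 364 = -529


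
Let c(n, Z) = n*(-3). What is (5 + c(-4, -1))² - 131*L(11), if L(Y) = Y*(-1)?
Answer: 1730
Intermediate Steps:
c(n, Z) = -3*n
L(Y) = -Y
(5 + c(-4, -1))² - 131*L(11) = (5 - 3*(-4))² - (-131)*11 = (5 + 12)² - 131*(-11) = 17² + 1441 = 289 + 1441 = 1730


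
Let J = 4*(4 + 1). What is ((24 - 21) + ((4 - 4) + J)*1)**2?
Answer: 529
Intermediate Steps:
J = 20 (J = 4*5 = 20)
((24 - 21) + ((4 - 4) + J)*1)**2 = ((24 - 21) + ((4 - 4) + 20)*1)**2 = (3 + (0 + 20)*1)**2 = (3 + 20*1)**2 = (3 + 20)**2 = 23**2 = 529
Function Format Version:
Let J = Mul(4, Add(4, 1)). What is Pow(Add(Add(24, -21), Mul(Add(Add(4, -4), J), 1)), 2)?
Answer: 529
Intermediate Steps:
J = 20 (J = Mul(4, 5) = 20)
Pow(Add(Add(24, -21), Mul(Add(Add(4, -4), J), 1)), 2) = Pow(Add(Add(24, -21), Mul(Add(Add(4, -4), 20), 1)), 2) = Pow(Add(3, Mul(Add(0, 20), 1)), 2) = Pow(Add(3, Mul(20, 1)), 2) = Pow(Add(3, 20), 2) = Pow(23, 2) = 529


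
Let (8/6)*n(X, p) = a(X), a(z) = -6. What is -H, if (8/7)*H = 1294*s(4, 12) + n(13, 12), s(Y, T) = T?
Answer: -217329/16 ≈ -13583.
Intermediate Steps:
n(X, p) = -9/2 (n(X, p) = (¾)*(-6) = -9/2)
H = 217329/16 (H = 7*(1294*12 - 9/2)/8 = 7*(15528 - 9/2)/8 = (7/8)*(31047/2) = 217329/16 ≈ 13583.)
-H = -1*217329/16 = -217329/16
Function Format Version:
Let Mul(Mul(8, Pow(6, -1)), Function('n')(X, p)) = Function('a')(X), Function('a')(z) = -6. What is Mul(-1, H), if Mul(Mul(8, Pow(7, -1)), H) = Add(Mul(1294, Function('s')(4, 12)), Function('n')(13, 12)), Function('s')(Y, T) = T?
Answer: Rational(-217329, 16) ≈ -13583.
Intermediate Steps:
Function('n')(X, p) = Rational(-9, 2) (Function('n')(X, p) = Mul(Rational(3, 4), -6) = Rational(-9, 2))
H = Rational(217329, 16) (H = Mul(Rational(7, 8), Add(Mul(1294, 12), Rational(-9, 2))) = Mul(Rational(7, 8), Add(15528, Rational(-9, 2))) = Mul(Rational(7, 8), Rational(31047, 2)) = Rational(217329, 16) ≈ 13583.)
Mul(-1, H) = Mul(-1, Rational(217329, 16)) = Rational(-217329, 16)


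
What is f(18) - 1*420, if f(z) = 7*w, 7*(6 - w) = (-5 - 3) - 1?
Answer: -369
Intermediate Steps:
w = 51/7 (w = 6 - ((-5 - 3) - 1)/7 = 6 - (-8 - 1)/7 = 6 - ⅐*(-9) = 6 + 9/7 = 51/7 ≈ 7.2857)
f(z) = 51 (f(z) = 7*(51/7) = 51)
f(18) - 1*420 = 51 - 1*420 = 51 - 420 = -369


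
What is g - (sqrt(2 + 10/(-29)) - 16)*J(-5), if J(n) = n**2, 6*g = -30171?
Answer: -9257/2 - 100*sqrt(87)/29 ≈ -4660.7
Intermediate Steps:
g = -10057/2 (g = (1/6)*(-30171) = -10057/2 ≈ -5028.5)
g - (sqrt(2 + 10/(-29)) - 16)*J(-5) = -10057/2 - (sqrt(2 + 10/(-29)) - 16)*(-5)**2 = -10057/2 - (sqrt(2 + 10*(-1/29)) - 16)*25 = -10057/2 - (sqrt(2 - 10/29) - 16)*25 = -10057/2 - (sqrt(48/29) - 16)*25 = -10057/2 - (4*sqrt(87)/29 - 16)*25 = -10057/2 - (-16 + 4*sqrt(87)/29)*25 = -10057/2 - (-400 + 100*sqrt(87)/29) = -10057/2 + (400 - 100*sqrt(87)/29) = -9257/2 - 100*sqrt(87)/29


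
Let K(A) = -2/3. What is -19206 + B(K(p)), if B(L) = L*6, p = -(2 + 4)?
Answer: -19210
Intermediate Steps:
p = -6 (p = -1*6 = -6)
K(A) = -2/3 (K(A) = -2*1/3 = -2/3)
B(L) = 6*L
-19206 + B(K(p)) = -19206 + 6*(-2/3) = -19206 - 4 = -19210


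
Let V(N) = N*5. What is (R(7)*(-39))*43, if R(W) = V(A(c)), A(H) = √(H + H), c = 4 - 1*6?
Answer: -16770*I ≈ -16770.0*I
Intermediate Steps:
c = -2 (c = 4 - 6 = -2)
A(H) = √2*√H (A(H) = √(2*H) = √2*√H)
V(N) = 5*N
R(W) = 10*I (R(W) = 5*(√2*√(-2)) = 5*(√2*(I*√2)) = 5*(2*I) = 10*I)
(R(7)*(-39))*43 = ((10*I)*(-39))*43 = -390*I*43 = -16770*I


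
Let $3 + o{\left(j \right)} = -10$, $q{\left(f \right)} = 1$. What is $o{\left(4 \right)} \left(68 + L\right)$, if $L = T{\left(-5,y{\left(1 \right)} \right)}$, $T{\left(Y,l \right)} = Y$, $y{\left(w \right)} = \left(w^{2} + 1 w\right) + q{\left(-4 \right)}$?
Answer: $-819$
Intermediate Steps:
$y{\left(w \right)} = 1 + w + w^{2}$ ($y{\left(w \right)} = \left(w^{2} + 1 w\right) + 1 = \left(w^{2} + w\right) + 1 = \left(w + w^{2}\right) + 1 = 1 + w + w^{2}$)
$o{\left(j \right)} = -13$ ($o{\left(j \right)} = -3 - 10 = -13$)
$L = -5$
$o{\left(4 \right)} \left(68 + L\right) = - 13 \left(68 - 5\right) = \left(-13\right) 63 = -819$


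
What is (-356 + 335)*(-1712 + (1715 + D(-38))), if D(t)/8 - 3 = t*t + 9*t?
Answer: -185703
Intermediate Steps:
D(t) = 24 + 8*t² + 72*t (D(t) = 24 + 8*(t*t + 9*t) = 24 + 8*(t² + 9*t) = 24 + (8*t² + 72*t) = 24 + 8*t² + 72*t)
(-356 + 335)*(-1712 + (1715 + D(-38))) = (-356 + 335)*(-1712 + (1715 + (24 + 8*(-38)² + 72*(-38)))) = -21*(-1712 + (1715 + (24 + 8*1444 - 2736))) = -21*(-1712 + (1715 + (24 + 11552 - 2736))) = -21*(-1712 + (1715 + 8840)) = -21*(-1712 + 10555) = -21*8843 = -185703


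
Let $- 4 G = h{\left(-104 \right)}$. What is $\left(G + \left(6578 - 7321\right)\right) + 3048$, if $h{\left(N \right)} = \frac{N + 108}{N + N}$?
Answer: $\frac{479441}{208} \approx 2305.0$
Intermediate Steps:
$h{\left(N \right)} = \frac{108 + N}{2 N}$
$G = \frac{1}{208}$ ($G = - \frac{\frac{1}{2} \frac{1}{-104} \left(108 - 104\right)}{4} = - \frac{\frac{1}{2} \left(- \frac{1}{104}\right) 4}{4} = \left(- \frac{1}{4}\right) \left(- \frac{1}{52}\right) = \frac{1}{208} \approx 0.0048077$)
$\left(G + \left(6578 - 7321\right)\right) + 3048 = \left(\frac{1}{208} + \left(6578 - 7321\right)\right) + 3048 = \left(\frac{1}{208} - 743\right) + 3048 = - \frac{154543}{208} + 3048 = \frac{479441}{208}$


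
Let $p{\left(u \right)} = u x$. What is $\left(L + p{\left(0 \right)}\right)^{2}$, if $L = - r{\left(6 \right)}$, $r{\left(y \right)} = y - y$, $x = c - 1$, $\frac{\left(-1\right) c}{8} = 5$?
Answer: $0$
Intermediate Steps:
$c = -40$ ($c = \left(-8\right) 5 = -40$)
$x = -41$ ($x = -40 - 1 = -41$)
$r{\left(y \right)} = 0$
$p{\left(u \right)} = - 41 u$ ($p{\left(u \right)} = u \left(-41\right) = - 41 u$)
$L = 0$ ($L = \left(-1\right) 0 = 0$)
$\left(L + p{\left(0 \right)}\right)^{2} = \left(0 - 0\right)^{2} = \left(0 + 0\right)^{2} = 0^{2} = 0$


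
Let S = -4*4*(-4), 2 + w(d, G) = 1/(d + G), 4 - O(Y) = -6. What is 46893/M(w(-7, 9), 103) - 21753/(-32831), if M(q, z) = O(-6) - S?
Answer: -512789807/590958 ≈ -867.73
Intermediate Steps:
O(Y) = 10 (O(Y) = 4 - 1*(-6) = 4 + 6 = 10)
w(d, G) = -2 + 1/(G + d) (w(d, G) = -2 + 1/(d + G) = -2 + 1/(G + d))
S = 64 (S = -16*(-4) = 64)
M(q, z) = -54 (M(q, z) = 10 - 1*64 = 10 - 64 = -54)
46893/M(w(-7, 9), 103) - 21753/(-32831) = 46893/(-54) - 21753/(-32831) = 46893*(-1/54) - 21753*(-1/32831) = -15631/18 + 21753/32831 = -512789807/590958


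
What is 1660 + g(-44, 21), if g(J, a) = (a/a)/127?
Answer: 210821/127 ≈ 1660.0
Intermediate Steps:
g(J, a) = 1/127 (g(J, a) = 1*(1/127) = 1/127)
1660 + g(-44, 21) = 1660 + 1/127 = 210821/127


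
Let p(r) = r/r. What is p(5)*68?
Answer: 68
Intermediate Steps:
p(r) = 1
p(5)*68 = 1*68 = 68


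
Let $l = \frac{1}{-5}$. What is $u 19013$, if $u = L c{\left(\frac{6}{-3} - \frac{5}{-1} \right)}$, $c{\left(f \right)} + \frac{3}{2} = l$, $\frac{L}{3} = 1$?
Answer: $- \frac{969663}{10} \approx -96966.0$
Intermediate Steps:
$L = 3$ ($L = 3 \cdot 1 = 3$)
$l = - \frac{1}{5} \approx -0.2$
$c{\left(f \right)} = - \frac{17}{10}$ ($c{\left(f \right)} = - \frac{3}{2} - \frac{1}{5} = - \frac{17}{10}$)
$u = - \frac{51}{10}$ ($u = 3 \left(- \frac{17}{10}\right) = - \frac{51}{10} \approx -5.1$)
$u 19013 = \left(- \frac{51}{10}\right) 19013 = - \frac{969663}{10}$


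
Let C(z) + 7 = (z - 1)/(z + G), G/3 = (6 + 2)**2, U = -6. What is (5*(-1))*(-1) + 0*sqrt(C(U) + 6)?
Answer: 5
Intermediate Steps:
G = 192 (G = 3*(6 + 2)**2 = 3*8**2 = 3*64 = 192)
C(z) = -7 + (-1 + z)/(192 + z) (C(z) = -7 + (z - 1)/(z + 192) = -7 + (-1 + z)/(192 + z))
(5*(-1))*(-1) + 0*sqrt(C(U) + 6) = (5*(-1))*(-1) + 0*sqrt((-1345 - 6*(-6))/(192 - 6) + 6) = -5*(-1) + 0*sqrt((-1345 + 36)/186 + 6) = 5 + 0*sqrt((1/186)*(-1309) + 6) = 5 + 0*sqrt(-1309/186 + 6) = 5 + 0*sqrt(-193/186) = 5 + 0*(I*sqrt(35898)/186) = 5 + 0 = 5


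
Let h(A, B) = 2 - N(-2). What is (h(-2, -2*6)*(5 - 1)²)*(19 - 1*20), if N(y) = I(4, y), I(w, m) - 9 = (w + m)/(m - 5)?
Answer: 752/7 ≈ 107.43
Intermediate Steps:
I(w, m) = 9 + (m + w)/(-5 + m) (I(w, m) = 9 + (w + m)/(m - 5) = 9 + (m + w)/(-5 + m))
N(y) = (-41 + 10*y)/(-5 + y) (N(y) = (-45 + 4 + 10*y)/(-5 + y) = (-41 + 10*y)/(-5 + y))
h(A, B) = -47/7 (h(A, B) = 2 - (-41 + 10*(-2))/(-5 - 2) = 2 - (-41 - 20)/(-7) = 2 - (-1)*(-61)/7 = 2 - 1*61/7 = 2 - 61/7 = -47/7)
(h(-2, -2*6)*(5 - 1)²)*(19 - 1*20) = (-47*(5 - 1)²/7)*(19 - 1*20) = (-47/7*4²)*(19 - 20) = -47/7*16*(-1) = -752/7*(-1) = 752/7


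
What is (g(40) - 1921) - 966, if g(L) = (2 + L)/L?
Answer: -57719/20 ≈ -2885.9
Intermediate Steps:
g(L) = (2 + L)/L
(g(40) - 1921) - 966 = ((2 + 40)/40 - 1921) - 966 = ((1/40)*42 - 1921) - 966 = (21/20 - 1921) - 966 = -38399/20 - 966 = -57719/20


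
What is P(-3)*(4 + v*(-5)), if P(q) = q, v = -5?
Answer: -87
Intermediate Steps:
P(-3)*(4 + v*(-5)) = -3*(4 - 5*(-5)) = -3*(4 + 25) = -3*29 = -87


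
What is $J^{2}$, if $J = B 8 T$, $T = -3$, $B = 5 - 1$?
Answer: $9216$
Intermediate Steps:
$B = 4$
$J = -96$ ($J = 4 \cdot 8 \left(-3\right) = 32 \left(-3\right) = -96$)
$J^{2} = \left(-96\right)^{2} = 9216$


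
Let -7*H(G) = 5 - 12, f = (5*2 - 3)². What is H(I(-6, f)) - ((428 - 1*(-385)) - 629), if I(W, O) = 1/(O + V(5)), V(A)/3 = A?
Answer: -183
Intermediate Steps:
V(A) = 3*A
f = 49 (f = (10 - 3)² = 7² = 49)
I(W, O) = 1/(15 + O) (I(W, O) = 1/(O + 3*5) = 1/(O + 15) = 1/(15 + O))
H(G) = 1 (H(G) = -(5 - 12)/7 = -⅐*(-7) = 1)
H(I(-6, f)) - ((428 - 1*(-385)) - 629) = 1 - ((428 - 1*(-385)) - 629) = 1 - ((428 + 385) - 629) = 1 - (813 - 629) = 1 - 1*184 = 1 - 184 = -183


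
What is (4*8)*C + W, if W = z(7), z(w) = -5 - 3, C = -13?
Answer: -424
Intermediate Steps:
z(w) = -8
W = -8
(4*8)*C + W = (4*8)*(-13) - 8 = 32*(-13) - 8 = -416 - 8 = -424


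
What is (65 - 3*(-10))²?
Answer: 9025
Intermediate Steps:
(65 - 3*(-10))² = (65 + 30)² = 95² = 9025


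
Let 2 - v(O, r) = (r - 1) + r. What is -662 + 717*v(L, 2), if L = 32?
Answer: -1379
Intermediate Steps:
v(O, r) = 3 - 2*r (v(O, r) = 2 - ((r - 1) + r) = 2 - ((-1 + r) + r) = 2 - (-1 + 2*r) = 2 + (1 - 2*r) = 3 - 2*r)
-662 + 717*v(L, 2) = -662 + 717*(3 - 2*2) = -662 + 717*(3 - 4) = -662 + 717*(-1) = -662 - 717 = -1379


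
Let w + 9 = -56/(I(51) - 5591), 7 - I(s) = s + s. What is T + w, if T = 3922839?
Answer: 11152605718/2843 ≈ 3.9228e+6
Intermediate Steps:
I(s) = 7 - 2*s (I(s) = 7 - (s + s) = 7 - 2*s)
w = -25559/2843 (w = -9 - 56/((7 - 2*51) - 5591) = -9 - 56/((7 - 102) - 5591) = -9 - 56/(-95 - 5591) = -9 - 56/(-5686) = -9 - 1/5686*(-56) = -9 + 28/2843 = -25559/2843 ≈ -8.9901)
T + w = 3922839 - 25559/2843 = 11152605718/2843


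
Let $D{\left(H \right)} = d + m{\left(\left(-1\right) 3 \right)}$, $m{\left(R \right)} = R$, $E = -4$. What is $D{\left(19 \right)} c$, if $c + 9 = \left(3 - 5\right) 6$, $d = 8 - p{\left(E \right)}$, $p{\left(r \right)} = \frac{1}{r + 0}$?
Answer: $- \frac{441}{4} \approx -110.25$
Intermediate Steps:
$p{\left(r \right)} = \frac{1}{r}$
$d = \frac{33}{4}$ ($d = 8 - \frac{1}{-4} = 8 - - \frac{1}{4} = 8 + \frac{1}{4} = \frac{33}{4} \approx 8.25$)
$c = -21$ ($c = -9 + \left(3 - 5\right) 6 = -9 - 12 = -21$)
$D{\left(H \right)} = \frac{21}{4}$ ($D{\left(H \right)} = \frac{33}{4} - 3 = \frac{21}{4}$)
$D{\left(19 \right)} c = \frac{21}{4} \left(-21\right) = - \frac{441}{4}$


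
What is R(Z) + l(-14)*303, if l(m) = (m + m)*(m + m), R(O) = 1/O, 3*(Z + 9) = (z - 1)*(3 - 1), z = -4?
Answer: 8789421/37 ≈ 2.3755e+5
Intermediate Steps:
Z = -37/3 (Z = -9 + ((-4 - 1)*(3 - 1))/3 = -9 + (-5*2)/3 = -9 + (⅓)*(-10) = -9 - 10/3 = -37/3 ≈ -12.333)
l(m) = 4*m² (l(m) = (2*m)*(2*m) = 4*m²)
R(Z) + l(-14)*303 = 1/(-37/3) + (4*(-14)²)*303 = -3/37 + (4*196)*303 = -3/37 + 784*303 = -3/37 + 237552 = 8789421/37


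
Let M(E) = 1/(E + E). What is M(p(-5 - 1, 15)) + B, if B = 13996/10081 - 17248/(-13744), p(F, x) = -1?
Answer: 37120185/17319158 ≈ 2.1433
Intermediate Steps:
M(E) = 1/(2*E)
B = 22889882/8659579 (B = 13996*(1/10081) - 17248*(-1/13744) = 13996/10081 + 1078/859 = 22889882/8659579 ≈ 2.6433)
M(p(-5 - 1, 15)) + B = (1/2)/(-1) + 22889882/8659579 = (1/2)*(-1) + 22889882/8659579 = -1/2 + 22889882/8659579 = 37120185/17319158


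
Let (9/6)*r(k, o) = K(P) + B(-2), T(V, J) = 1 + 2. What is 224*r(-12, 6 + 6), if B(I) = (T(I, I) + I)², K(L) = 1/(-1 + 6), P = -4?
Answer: 896/5 ≈ 179.20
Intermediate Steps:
K(L) = ⅕ (K(L) = 1/5 = ⅕)
T(V, J) = 3
B(I) = (3 + I)²
r(k, o) = ⅘ (r(k, o) = 2*(⅕ + (3 - 2)²)/3 = 2*(⅕ + 1²)/3 = 2*(⅕ + 1)/3 = (⅔)*(6/5) = ⅘)
224*r(-12, 6 + 6) = 224*(⅘) = 896/5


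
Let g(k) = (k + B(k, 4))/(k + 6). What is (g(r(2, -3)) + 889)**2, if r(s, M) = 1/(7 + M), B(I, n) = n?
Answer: 494706564/625 ≈ 7.9153e+5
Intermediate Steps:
g(k) = (4 + k)/(6 + k) (g(k) = (k + 4)/(k + 6) = (4 + k)/(6 + k))
(g(r(2, -3)) + 889)**2 = ((4 + 1/(7 - 3))/(6 + 1/(7 - 3)) + 889)**2 = ((4 + 1/4)/(6 + 1/4) + 889)**2 = ((17/4)/(25/4) + 889)**2 = ((4/25)*(17/4) + 889)**2 = (17/25 + 889)**2 = (22242/25)**2 = 494706564/625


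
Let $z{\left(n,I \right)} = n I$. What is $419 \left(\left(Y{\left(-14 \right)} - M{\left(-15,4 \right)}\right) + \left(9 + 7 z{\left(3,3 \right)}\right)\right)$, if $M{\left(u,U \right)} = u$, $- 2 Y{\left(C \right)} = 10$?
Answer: $34358$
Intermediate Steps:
$Y{\left(C \right)} = -5$ ($Y{\left(C \right)} = \left(- \frac{1}{2}\right) 10 = -5$)
$z{\left(n,I \right)} = I n$
$419 \left(\left(Y{\left(-14 \right)} - M{\left(-15,4 \right)}\right) + \left(9 + 7 z{\left(3,3 \right)}\right)\right) = 419 \left(\left(-5 - -15\right) + \left(9 + 7 \cdot 3 \cdot 3\right)\right) = 419 \left(\left(-5 + 15\right) + \left(9 + 7 \cdot 9\right)\right) = 419 \left(10 + \left(9 + 63\right)\right) = 419 \left(10 + 72\right) = 419 \cdot 82 = 34358$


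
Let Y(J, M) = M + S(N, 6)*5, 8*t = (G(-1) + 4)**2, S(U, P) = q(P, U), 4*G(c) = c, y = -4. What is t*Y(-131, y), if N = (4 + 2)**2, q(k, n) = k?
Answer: 2925/64 ≈ 45.703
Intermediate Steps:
G(c) = c/4
N = 36 (N = 6**2 = 36)
S(U, P) = P
t = 225/128 (t = ((1/4)*(-1) + 4)**2/8 = (-1/4 + 4)**2/8 = (15/4)**2/8 = (1/8)*(225/16) = 225/128 ≈ 1.7578)
Y(J, M) = 30 + M (Y(J, M) = M + 6*5 = M + 30 = 30 + M)
t*Y(-131, y) = 225*(30 - 4)/128 = (225/128)*26 = 2925/64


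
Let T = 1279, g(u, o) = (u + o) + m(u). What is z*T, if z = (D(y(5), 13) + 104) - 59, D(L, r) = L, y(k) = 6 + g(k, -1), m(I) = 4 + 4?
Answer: 80577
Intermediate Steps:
m(I) = 8
g(u, o) = 8 + o + u (g(u, o) = (u + o) + 8 = (o + u) + 8 = 8 + o + u)
y(k) = 13 + k (y(k) = 6 + (8 - 1 + k) = 6 + (7 + k) = 13 + k)
z = 63 (z = ((13 + 5) + 104) - 59 = (18 + 104) - 59 = 122 - 59 = 63)
z*T = 63*1279 = 80577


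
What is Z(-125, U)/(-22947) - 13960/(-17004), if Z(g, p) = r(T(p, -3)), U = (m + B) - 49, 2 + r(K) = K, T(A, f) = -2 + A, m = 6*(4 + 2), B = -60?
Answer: 26804119/32515899 ≈ 0.82434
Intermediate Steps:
m = 36 (m = 6*6 = 36)
r(K) = -2 + K
U = -73 (U = (36 - 60) - 49 = -24 - 49 = -73)
Z(g, p) = -4 + p (Z(g, p) = -2 + (-2 + p) = -4 + p)
Z(-125, U)/(-22947) - 13960/(-17004) = (-4 - 73)/(-22947) - 13960/(-17004) = -77*(-1/22947) - 13960*(-1/17004) = 77/22947 + 3490/4251 = 26804119/32515899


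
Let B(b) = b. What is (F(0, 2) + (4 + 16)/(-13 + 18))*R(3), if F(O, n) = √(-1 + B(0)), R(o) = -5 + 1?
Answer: -16 - 4*I ≈ -16.0 - 4.0*I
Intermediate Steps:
R(o) = -4
F(O, n) = I (F(O, n) = √(-1 + 0) = √(-1) = I)
(F(0, 2) + (4 + 16)/(-13 + 18))*R(3) = (I + (4 + 16)/(-13 + 18))*(-4) = (I + 20/5)*(-4) = (I + 20*(⅕))*(-4) = (I + 4)*(-4) = (4 + I)*(-4) = -16 - 4*I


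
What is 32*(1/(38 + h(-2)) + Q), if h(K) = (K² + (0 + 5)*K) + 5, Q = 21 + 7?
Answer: 33184/37 ≈ 896.87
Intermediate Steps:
Q = 28
h(K) = 5 + K² + 5*K (h(K) = (K² + 5*K) + 5 = 5 + K² + 5*K)
32*(1/(38 + h(-2)) + Q) = 32*(1/(38 + (5 + (-2)² + 5*(-2))) + 28) = 32*(1/(38 + (5 + 4 - 10)) + 28) = 32*(1/(38 - 1) + 28) = 32*(1/37 + 28) = 32*(1037/37) = 33184/37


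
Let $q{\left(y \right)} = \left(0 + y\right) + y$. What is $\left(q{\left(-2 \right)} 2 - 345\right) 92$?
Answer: $-32476$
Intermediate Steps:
$q{\left(y \right)} = 2 y$ ($q{\left(y \right)} = y + y = 2 y$)
$\left(q{\left(-2 \right)} 2 - 345\right) 92 = \left(2 \left(-2\right) 2 - 345\right) 92 = \left(\left(-4\right) 2 - 345\right) 92 = \left(-8 - 345\right) 92 = \left(-353\right) 92 = -32476$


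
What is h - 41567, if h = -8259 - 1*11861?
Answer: -61687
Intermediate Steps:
h = -20120 (h = -8259 - 11861 = -20120)
h - 41567 = -20120 - 41567 = -61687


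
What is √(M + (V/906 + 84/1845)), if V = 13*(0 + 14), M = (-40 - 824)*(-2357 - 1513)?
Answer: √28835591578797795/92865 ≈ 1828.6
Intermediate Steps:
M = 3343680 (M = -864*(-3870) = 3343680)
V = 182 (V = 13*14 = 182)
√(M + (V/906 + 84/1845)) = √(3343680 + (182/906 + 84/1845)) = √(3343680 + (182*(1/906) + 84*(1/1845))) = √(3343680 + (91/453 + 28/615)) = √(3343680 + 22883/92865) = √(310510866083/92865) = √28835591578797795/92865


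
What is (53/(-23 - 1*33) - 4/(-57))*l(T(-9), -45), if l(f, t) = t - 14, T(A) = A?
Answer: 165023/3192 ≈ 51.699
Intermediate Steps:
l(f, t) = -14 + t
(53/(-23 - 1*33) - 4/(-57))*l(T(-9), -45) = (53/(-23 - 1*33) - 4/(-57))*(-14 - 45) = (53/(-23 - 33) - 4*(-1/57))*(-59) = (53/(-56) + 4/57)*(-59) = (53*(-1/56) + 4/57)*(-59) = (-53/56 + 4/57)*(-59) = -2797/3192*(-59) = 165023/3192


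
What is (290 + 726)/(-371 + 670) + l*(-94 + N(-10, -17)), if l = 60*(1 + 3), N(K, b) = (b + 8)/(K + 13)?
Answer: -6959704/299 ≈ -23277.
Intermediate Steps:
N(K, b) = (8 + b)/(13 + K)
l = 240 (l = 60*4 = 240)
(290 + 726)/(-371 + 670) + l*(-94 + N(-10, -17)) = (290 + 726)/(-371 + 670) + 240*(-94 + (8 - 17)/(13 - 10)) = 1016/299 + 240*(-94 - 9/3) = 1016*(1/299) + 240*(-94 + (⅓)*(-9)) = 1016/299 + 240*(-94 - 3) = 1016/299 + 240*(-97) = 1016/299 - 23280 = -6959704/299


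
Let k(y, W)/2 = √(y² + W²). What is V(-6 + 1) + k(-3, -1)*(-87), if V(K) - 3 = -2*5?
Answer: -7 - 174*√10 ≈ -557.24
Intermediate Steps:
V(K) = -7 (V(K) = 3 - 2*5 = 3 - 10 = -7)
k(y, W) = 2*√(W² + y²) (k(y, W) = 2*√(y² + W²) = 2*√(W² + y²))
V(-6 + 1) + k(-3, -1)*(-87) = -7 + (2*√((-1)² + (-3)²))*(-87) = -7 + (2*√(1 + 9))*(-87) = -7 + (2*√10)*(-87) = -7 - 174*√10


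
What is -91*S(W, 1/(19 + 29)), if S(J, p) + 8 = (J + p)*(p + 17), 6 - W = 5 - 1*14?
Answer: -51926875/2304 ≈ -22538.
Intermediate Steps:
W = 15 (W = 6 - (5 - 1*14) = 6 - (5 - 14) = 6 - 1*(-9) = 6 + 9 = 15)
S(J, p) = -8 + (17 + p)*(J + p) (S(J, p) = -8 + (J + p)*(p + 17) = -8 + (J + p)*(17 + p) = -8 + (17 + p)*(J + p))
-91*S(W, 1/(19 + 29)) = -91*(-8 + (1/(19 + 29))² + 17*15 + 17/(19 + 29) + 15/(19 + 29)) = -91*(-8 + (1/48)² + 255 + 17/48 + 15/48) = -91*(-8 + (1/48)² + 255 + 17*(1/48) + 15*(1/48)) = -91*(-8 + 1/2304 + 255 + 17/48 + 5/16) = -91*570625/2304 = -51926875/2304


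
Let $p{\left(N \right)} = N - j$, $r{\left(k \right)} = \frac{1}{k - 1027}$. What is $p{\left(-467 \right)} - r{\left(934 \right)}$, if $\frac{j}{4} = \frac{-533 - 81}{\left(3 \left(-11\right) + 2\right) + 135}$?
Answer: $- \frac{536039}{1209} \approx -443.37$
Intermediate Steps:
$r{\left(k \right)} = \frac{1}{-1027 + k}$
$j = - \frac{307}{13}$ ($j = 4 \frac{-533 - 81}{\left(3 \left(-11\right) + 2\right) + 135} = 4 \left(- \frac{614}{\left(-33 + 2\right) + 135}\right) = 4 \left(- \frac{614}{-31 + 135}\right) = 4 \left(- \frac{614}{104}\right) = 4 \left(\left(-614\right) \frac{1}{104}\right) = 4 \left(- \frac{307}{52}\right) = - \frac{307}{13} \approx -23.615$)
$p{\left(N \right)} = \frac{307}{13} + N$ ($p{\left(N \right)} = N - - \frac{307}{13} = N + \frac{307}{13} = \frac{307}{13} + N$)
$p{\left(-467 \right)} - r{\left(934 \right)} = \left(\frac{307}{13} - 467\right) - \frac{1}{-1027 + 934} = - \frac{5764}{13} - \frac{1}{-93} = - \frac{5764}{13} - - \frac{1}{93} = - \frac{5764}{13} + \frac{1}{93} = - \frac{536039}{1209}$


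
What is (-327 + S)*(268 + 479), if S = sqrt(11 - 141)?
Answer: -244269 + 747*I*sqrt(130) ≈ -2.4427e+5 + 8517.1*I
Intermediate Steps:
S = I*sqrt(130) (S = sqrt(-130) = I*sqrt(130) ≈ 11.402*I)
(-327 + S)*(268 + 479) = (-327 + I*sqrt(130))*(268 + 479) = (-327 + I*sqrt(130))*747 = -244269 + 747*I*sqrt(130)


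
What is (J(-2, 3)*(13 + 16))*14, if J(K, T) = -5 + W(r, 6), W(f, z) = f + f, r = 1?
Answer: -1218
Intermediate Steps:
W(f, z) = 2*f
J(K, T) = -3 (J(K, T) = -5 + 2*1 = -5 + 2 = -3)
(J(-2, 3)*(13 + 16))*14 = -3*(13 + 16)*14 = -3*29*14 = -87*14 = -1218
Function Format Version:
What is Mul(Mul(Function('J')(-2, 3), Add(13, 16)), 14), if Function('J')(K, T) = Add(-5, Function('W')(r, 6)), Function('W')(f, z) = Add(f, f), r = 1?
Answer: -1218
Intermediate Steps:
Function('W')(f, z) = Mul(2, f)
Function('J')(K, T) = -3 (Function('J')(K, T) = Add(-5, Mul(2, 1)) = Add(-5, 2) = -3)
Mul(Mul(Function('J')(-2, 3), Add(13, 16)), 14) = Mul(Mul(-3, Add(13, 16)), 14) = Mul(Mul(-3, 29), 14) = Mul(-87, 14) = -1218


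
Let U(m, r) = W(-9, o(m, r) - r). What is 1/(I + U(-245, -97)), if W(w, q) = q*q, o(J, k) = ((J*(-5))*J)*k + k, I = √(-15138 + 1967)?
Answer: 847515822015625/718283068566820553437744153796 - I*√13171/718283068566820553437744153796 ≈ 1.1799e-15 - 1.5978e-28*I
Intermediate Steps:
I = I*√13171 (I = √(-13171) = I*√13171 ≈ 114.77*I)
o(J, k) = k - 5*k*J² (o(J, k) = ((-5*J)*J)*k + k = (-5*J²)*k + k = -5*k*J² + k = k - 5*k*J²)
W(w, q) = q²
U(m, r) = (-r + r*(1 - 5*m²))² (U(m, r) = (r*(1 - 5*m²) - r)² = (-r + r*(1 - 5*m²))²)
1/(I + U(-245, -97)) = 1/(I*√13171 + 25*(-245)⁴*(-97)²) = 1/(I*√13171 + 25*3603000625*9409) = 1/(I*√13171 + 847515822015625) = 1/(847515822015625 + I*√13171)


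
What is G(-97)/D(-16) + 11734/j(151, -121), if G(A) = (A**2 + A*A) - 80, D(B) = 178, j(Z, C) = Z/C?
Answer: -124948727/13439 ≈ -9297.5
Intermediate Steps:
G(A) = -80 + 2*A**2 (G(A) = (A**2 + A**2) - 80 = 2*A**2 - 80 = -80 + 2*A**2)
G(-97)/D(-16) + 11734/j(151, -121) = (-80 + 2*(-97)**2)/178 + 11734/((151/(-121))) = (-80 + 2*9409)*(1/178) + 11734/((151*(-1/121))) = (-80 + 18818)*(1/178) + 11734/(-151/121) = 18738*(1/178) + 11734*(-121/151) = 9369/89 - 1419814/151 = -124948727/13439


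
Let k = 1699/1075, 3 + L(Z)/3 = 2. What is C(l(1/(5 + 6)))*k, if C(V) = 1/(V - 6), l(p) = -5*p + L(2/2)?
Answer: -18689/111800 ≈ -0.16716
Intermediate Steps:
L(Z) = -3 (L(Z) = -9 + 3*2 = -9 + 6 = -3)
l(p) = -3 - 5*p (l(p) = -5*p - 3 = -3 - 5*p)
C(V) = 1/(-6 + V)
k = 1699/1075 (k = 1699*(1/1075) = 1699/1075 ≈ 1.5805)
C(l(1/(5 + 6)))*k = (1699/1075)/(-6 + (-3 - 5/(5 + 6))) = (1699/1075)/(-6 + (-3 - 5/11)) = (1699/1075)/(-6 - 38/11) = (1699/1075)/(-104/11) = -11/104*1699/1075 = -18689/111800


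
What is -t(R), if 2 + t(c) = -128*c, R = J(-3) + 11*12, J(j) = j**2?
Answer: 18050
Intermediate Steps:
R = 141 (R = (-3)**2 + 11*12 = 9 + 132 = 141)
t(c) = -2 - 128*c
-t(R) = -(-2 - 128*141) = -(-2 - 18048) = -1*(-18050) = 18050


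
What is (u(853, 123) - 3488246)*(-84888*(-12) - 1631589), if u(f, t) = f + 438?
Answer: 2137269789015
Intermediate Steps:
u(f, t) = 438 + f
(u(853, 123) - 3488246)*(-84888*(-12) - 1631589) = ((438 + 853) - 3488246)*(-84888*(-12) - 1631589) = (1291 - 3488246)*(1018656 - 1631589) = -3486955*(-612933) = 2137269789015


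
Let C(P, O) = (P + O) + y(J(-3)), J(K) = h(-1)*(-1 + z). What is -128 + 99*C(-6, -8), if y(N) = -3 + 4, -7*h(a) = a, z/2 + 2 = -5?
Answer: -1415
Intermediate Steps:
z = -14 (z = -4 + 2*(-5) = -4 - 10 = -14)
h(a) = -a/7
J(K) = -15/7 (J(K) = (-⅐*(-1))*(-1 - 14) = (⅐)*(-15) = -15/7)
y(N) = 1
C(P, O) = 1 + O + P (C(P, O) = (P + O) + 1 = (O + P) + 1 = 1 + O + P)
-128 + 99*C(-6, -8) = -128 + 99*(1 - 8 - 6) = -128 + 99*(-13) = -128 - 1287 = -1415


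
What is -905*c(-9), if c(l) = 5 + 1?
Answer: -5430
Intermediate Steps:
c(l) = 6
-905*c(-9) = -905*6 = -5430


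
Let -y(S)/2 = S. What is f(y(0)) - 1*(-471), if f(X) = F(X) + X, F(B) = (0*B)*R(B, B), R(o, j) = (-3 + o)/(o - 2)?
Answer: 471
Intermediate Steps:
y(S) = -2*S
R(o, j) = (-3 + o)/(-2 + o)
F(B) = 0 (F(B) = (0*B)*((-3 + B)/(-2 + B)) = 0*((-3 + B)/(-2 + B)) = 0)
f(X) = X (f(X) = 0 + X = X)
f(y(0)) - 1*(-471) = -2*0 - 1*(-471) = 0 + 471 = 471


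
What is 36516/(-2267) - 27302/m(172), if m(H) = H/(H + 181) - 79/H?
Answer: -3757995849596/3847099 ≈ -9.7684e+5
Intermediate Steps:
m(H) = -79/H + H/(181 + H) (m(H) = H/(181 + H) - 79/H = -79/H + H/(181 + H))
36516/(-2267) - 27302/m(172) = 36516/(-2267) - 27302*172*(181 + 172)/(-14299 + 172² - 79*172) = 36516*(-1/2267) - 27302*60716/(-14299 + 29584 - 13588) = -36516/2267 - 27302/((1/172)*(1/353)*1697) = -36516/2267 - 27302/1697/60716 = -36516/2267 - 27302*60716/1697 = -36516/2267 - 1657668232/1697 = -3757995849596/3847099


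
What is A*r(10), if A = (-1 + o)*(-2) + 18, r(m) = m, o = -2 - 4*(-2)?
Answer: 80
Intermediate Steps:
o = 6 (o = -2 + 8 = 6)
A = 8 (A = (-1 + 6)*(-2) + 18 = 5*(-2) + 18 = -10 + 18 = 8)
A*r(10) = 8*10 = 80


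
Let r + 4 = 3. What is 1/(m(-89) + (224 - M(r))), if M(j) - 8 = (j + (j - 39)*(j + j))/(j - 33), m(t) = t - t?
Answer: 34/7423 ≈ 0.0045804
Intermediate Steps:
r = -1 (r = -4 + 3 = -1)
m(t) = 0
M(j) = 8 + (j + 2*j*(-39 + j))/(-33 + j) (M(j) = 8 + (j + (j - 39)*(j + j))/(j - 33) = 8 + (j + (-39 + j)*(2*j))/(-33 + j) = 8 + (j + 2*j*(-39 + j))/(-33 + j))
1/(m(-89) + (224 - M(r))) = 1/(0 + (224 - (-264 - 69*(-1) + 2*(-1)**2)/(-33 - 1))) = 1/(0 + (224 - (-264 + 69 + 2*1)/(-34))) = 1/(0 + (224 - (-1)*(-264 + 69 + 2)/34)) = 1/(0 + (224 - (-1)*(-193)/34)) = 1/(0 + (224 - 1*193/34)) = 1/(0 + (224 - 193/34)) = 1/(0 + 7423/34) = 1/(7423/34) = 34/7423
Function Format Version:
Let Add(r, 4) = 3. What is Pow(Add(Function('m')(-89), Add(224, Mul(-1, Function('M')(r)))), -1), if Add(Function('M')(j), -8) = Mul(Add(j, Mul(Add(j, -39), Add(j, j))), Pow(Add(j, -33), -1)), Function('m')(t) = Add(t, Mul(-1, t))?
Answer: Rational(34, 7423) ≈ 0.0045804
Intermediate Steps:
r = -1 (r = Add(-4, 3) = -1)
Function('m')(t) = 0
Function('M')(j) = Add(8, Mul(Pow(Add(-33, j), -1), Add(j, Mul(2, j, Add(-39, j))))) (Function('M')(j) = Add(8, Mul(Add(j, Mul(Add(j, -39), Add(j, j))), Pow(Add(j, -33), -1))) = Add(8, Mul(Add(j, Mul(Add(-39, j), Mul(2, j))), Pow(Add(-33, j), -1))) = Add(8, Mul(Add(j, Mul(2, j, Add(-39, j))), Pow(Add(-33, j), -1))) = Add(8, Mul(Pow(Add(-33, j), -1), Add(j, Mul(2, j, Add(-39, j))))))
Pow(Add(Function('m')(-89), Add(224, Mul(-1, Function('M')(r)))), -1) = Pow(Add(0, Add(224, Mul(-1, Mul(Pow(Add(-33, -1), -1), Add(-264, Mul(-69, -1), Mul(2, Pow(-1, 2))))))), -1) = Pow(Add(0, Add(224, Mul(-1, Mul(Pow(-34, -1), Add(-264, 69, Mul(2, 1)))))), -1) = Pow(Add(0, Add(224, Mul(-1, Mul(Rational(-1, 34), Add(-264, 69, 2))))), -1) = Pow(Add(0, Add(224, Mul(-1, Mul(Rational(-1, 34), -193)))), -1) = Pow(Add(0, Add(224, Mul(-1, Rational(193, 34)))), -1) = Pow(Add(0, Add(224, Rational(-193, 34))), -1) = Pow(Add(0, Rational(7423, 34)), -1) = Pow(Rational(7423, 34), -1) = Rational(34, 7423)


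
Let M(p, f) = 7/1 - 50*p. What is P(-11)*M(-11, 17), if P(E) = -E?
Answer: 6127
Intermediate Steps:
M(p, f) = 7 - 50*p (M(p, f) = 7*1 - 50*p = 7 - 5*10*p = 7 - 50*p)
P(-11)*M(-11, 17) = (-1*(-11))*(7 - 50*(-11)) = 11*(7 + 550) = 11*557 = 6127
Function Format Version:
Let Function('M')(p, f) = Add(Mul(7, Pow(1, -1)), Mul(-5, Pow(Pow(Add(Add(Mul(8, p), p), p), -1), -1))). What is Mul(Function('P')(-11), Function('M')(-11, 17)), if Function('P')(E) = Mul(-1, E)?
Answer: 6127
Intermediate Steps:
Function('M')(p, f) = Add(7, Mul(-50, p)) (Function('M')(p, f) = Add(Mul(7, 1), Mul(-5, Pow(Pow(Add(Mul(9, p), p), -1), -1))) = Add(7, Mul(-5, Pow(Pow(Mul(10, p), -1), -1))) = Add(7, Mul(-5, Pow(Mul(Rational(1, 10), Pow(p, -1)), -1))) = Add(7, Mul(-5, Mul(10, p))) = Add(7, Mul(-50, p)))
Mul(Function('P')(-11), Function('M')(-11, 17)) = Mul(Mul(-1, -11), Add(7, Mul(-50, -11))) = Mul(11, Add(7, 550)) = Mul(11, 557) = 6127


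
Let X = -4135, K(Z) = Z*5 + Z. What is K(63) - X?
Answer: 4513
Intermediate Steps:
K(Z) = 6*Z (K(Z) = 5*Z + Z = 6*Z)
K(63) - X = 6*63 - 1*(-4135) = 378 + 4135 = 4513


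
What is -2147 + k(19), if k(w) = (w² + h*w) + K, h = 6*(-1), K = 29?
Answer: -1871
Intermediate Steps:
h = -6
k(w) = 29 + w² - 6*w (k(w) = (w² - 6*w) + 29 = 29 + w² - 6*w)
-2147 + k(19) = -2147 + (29 + 19² - 6*19) = -2147 + (29 + 361 - 114) = -2147 + 276 = -1871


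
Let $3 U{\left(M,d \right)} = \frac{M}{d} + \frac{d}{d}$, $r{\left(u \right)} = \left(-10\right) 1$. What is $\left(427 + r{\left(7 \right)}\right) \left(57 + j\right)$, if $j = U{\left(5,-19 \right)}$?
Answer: $\frac{453557}{19} \approx 23871.0$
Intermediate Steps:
$r{\left(u \right)} = -10$
$U{\left(M,d \right)} = \frac{1}{3} + \frac{M}{3 d}$ ($U{\left(M,d \right)} = \frac{\frac{M}{d} + \frac{d}{d}}{3} = \frac{\frac{M}{d} + 1}{3} = \frac{1 + \frac{M}{d}}{3} = \frac{1}{3} + \frac{M}{3 d}$)
$j = \frac{14}{57}$ ($j = \frac{5 - 19}{3 \left(-19\right)} = \frac{1}{3} \left(- \frac{1}{19}\right) \left(-14\right) = \frac{14}{57} \approx 0.24561$)
$\left(427 + r{\left(7 \right)}\right) \left(57 + j\right) = \left(427 - 10\right) \left(57 + \frac{14}{57}\right) = 417 \cdot \frac{3263}{57} = \frac{453557}{19}$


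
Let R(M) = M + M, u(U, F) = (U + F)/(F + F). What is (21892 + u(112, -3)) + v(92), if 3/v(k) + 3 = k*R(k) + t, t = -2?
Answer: 740341769/33846 ≈ 21874.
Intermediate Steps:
u(U, F) = (F + U)/(2*F) (u(U, F) = (F + U)/((2*F)) = (F + U)*(1/(2*F)) = (F + U)/(2*F))
R(M) = 2*M
v(k) = 3/(-5 + 2*k²) (v(k) = 3/(-3 + (k*(2*k) - 2)) = 3/(-3 + (2*k² - 2)) = 3/(-3 + (-2 + 2*k²)) = 3/(-5 + 2*k²))
(21892 + u(112, -3)) + v(92) = (21892 + (½)*(-3 + 112)/(-3)) + 3/(-5 + 2*92²) = (21892 + (½)*(-⅓)*109) + 3/(-5 + 2*8464) = (21892 - 109/6) + 3/(-5 + 16928) = 131243/6 + 3/16923 = 131243/6 + 3*(1/16923) = 131243/6 + 1/5641 = 740341769/33846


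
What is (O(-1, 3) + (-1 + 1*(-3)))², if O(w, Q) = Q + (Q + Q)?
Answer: 25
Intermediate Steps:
O(w, Q) = 3*Q (O(w, Q) = Q + 2*Q = 3*Q)
(O(-1, 3) + (-1 + 1*(-3)))² = (3*3 + (-1 + 1*(-3)))² = (9 + (-1 - 3))² = (9 - 4)² = 5² = 25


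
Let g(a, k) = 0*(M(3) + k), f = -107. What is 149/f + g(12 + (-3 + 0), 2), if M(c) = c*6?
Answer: -149/107 ≈ -1.3925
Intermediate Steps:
M(c) = 6*c
g(a, k) = 0 (g(a, k) = 0*(6*3 + k) = 0*(18 + k) = 0)
149/f + g(12 + (-3 + 0), 2) = 149/(-107) + 0 = 149*(-1/107) + 0 = -149/107 + 0 = -149/107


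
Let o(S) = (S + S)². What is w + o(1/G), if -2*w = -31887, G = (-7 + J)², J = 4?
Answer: 2582855/162 ≈ 15944.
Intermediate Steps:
G = 9 (G = (-7 + 4)² = (-3)² = 9)
w = 31887/2 (w = -½*(-31887) = 31887/2 ≈ 15944.)
o(S) = 4*S² (o(S) = (2*S)² = 4*S²)
w + o(1/G) = 31887/2 + 4*(1/9)² = 31887/2 + 4*(⅑)² = 31887/2 + 4*(1/81) = 31887/2 + 4/81 = 2582855/162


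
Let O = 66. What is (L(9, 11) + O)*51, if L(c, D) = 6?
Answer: 3672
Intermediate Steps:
(L(9, 11) + O)*51 = (6 + 66)*51 = 72*51 = 3672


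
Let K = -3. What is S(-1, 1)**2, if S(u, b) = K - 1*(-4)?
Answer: 1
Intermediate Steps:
S(u, b) = 1 (S(u, b) = -3 - 1*(-4) = -3 + 4 = 1)
S(-1, 1)**2 = 1**2 = 1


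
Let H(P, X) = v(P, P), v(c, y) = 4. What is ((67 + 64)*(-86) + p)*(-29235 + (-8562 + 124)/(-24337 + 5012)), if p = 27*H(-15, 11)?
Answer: 6303800661046/19325 ≈ 3.2620e+8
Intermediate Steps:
H(P, X) = 4
p = 108 (p = 27*4 = 108)
((67 + 64)*(-86) + p)*(-29235 + (-8562 + 124)/(-24337 + 5012)) = ((67 + 64)*(-86) + 108)*(-29235 + (-8562 + 124)/(-24337 + 5012)) = (131*(-86) + 108)*(-29235 - 8438/(-19325)) = (-11266 + 108)*(-29235 - 8438*(-1/19325)) = -11158*(-29235 + 8438/19325) = -11158*(-564957937/19325) = 6303800661046/19325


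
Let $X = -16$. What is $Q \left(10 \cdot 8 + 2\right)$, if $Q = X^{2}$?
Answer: $20992$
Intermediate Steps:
$Q = 256$ ($Q = \left(-16\right)^{2} = 256$)
$Q \left(10 \cdot 8 + 2\right) = 256 \left(10 \cdot 8 + 2\right) = 256 \left(80 + 2\right) = 256 \cdot 82 = 20992$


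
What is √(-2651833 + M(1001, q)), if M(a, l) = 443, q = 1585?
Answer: 7*I*√54110 ≈ 1628.3*I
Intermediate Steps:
√(-2651833 + M(1001, q)) = √(-2651833 + 443) = √(-2651390) = 7*I*√54110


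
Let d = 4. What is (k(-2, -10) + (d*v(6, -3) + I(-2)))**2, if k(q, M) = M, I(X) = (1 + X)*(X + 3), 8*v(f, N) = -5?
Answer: 729/4 ≈ 182.25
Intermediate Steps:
v(f, N) = -5/8 (v(f, N) = (1/8)*(-5) = -5/8)
I(X) = (1 + X)*(3 + X)
(k(-2, -10) + (d*v(6, -3) + I(-2)))**2 = (-10 + (4*(-5/8) + (3 + (-2)**2 + 4*(-2))))**2 = (-10 + (-5/2 + (3 + 4 - 8)))**2 = (-10 + (-5/2 - 1))**2 = (-10 - 7/2)**2 = (-27/2)**2 = 729/4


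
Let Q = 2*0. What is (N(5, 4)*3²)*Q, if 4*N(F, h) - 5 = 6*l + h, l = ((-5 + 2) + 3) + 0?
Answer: 0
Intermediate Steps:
l = 0 (l = (-3 + 3) + 0 = 0 + 0 = 0)
N(F, h) = 5/4 + h/4 (N(F, h) = 5/4 + (6*0 + h)/4 = 5/4 + (0 + h)/4 = 5/4 + h/4)
Q = 0
(N(5, 4)*3²)*Q = ((5/4 + (¼)*4)*3²)*0 = ((5/4 + 1)*9)*0 = ((9/4)*9)*0 = (81/4)*0 = 0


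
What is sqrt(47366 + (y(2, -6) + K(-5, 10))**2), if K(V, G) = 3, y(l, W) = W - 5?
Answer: 3*sqrt(5270) ≈ 217.78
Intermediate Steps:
y(l, W) = -5 + W
sqrt(47366 + (y(2, -6) + K(-5, 10))**2) = sqrt(47366 + ((-5 - 6) + 3)**2) = sqrt(47366 + (-11 + 3)**2) = sqrt(47366 + (-8)**2) = sqrt(47366 + 64) = sqrt(47430) = 3*sqrt(5270)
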